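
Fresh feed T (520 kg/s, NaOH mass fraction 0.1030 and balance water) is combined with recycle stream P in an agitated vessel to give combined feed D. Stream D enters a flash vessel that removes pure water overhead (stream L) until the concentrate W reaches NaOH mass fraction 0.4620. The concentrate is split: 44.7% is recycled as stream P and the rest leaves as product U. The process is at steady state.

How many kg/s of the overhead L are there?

404.1 kg/s

Overall NaOH balance (none leaves overhead): NaOH in fresh feed = NaOH in product, i.e. 520×0.103 = (1−0.447)·W·0.462.
W = 53.56/(0.462×0.553) = 209.64 kg/s.
Recycle P = 0.447×209.64 = 93.709 kg/s.
Combined feed D = 520 + 93.709 = 613.71 kg/s.
Overhead L = D − W = 613.71 − 209.64 = 404.07 kg/s.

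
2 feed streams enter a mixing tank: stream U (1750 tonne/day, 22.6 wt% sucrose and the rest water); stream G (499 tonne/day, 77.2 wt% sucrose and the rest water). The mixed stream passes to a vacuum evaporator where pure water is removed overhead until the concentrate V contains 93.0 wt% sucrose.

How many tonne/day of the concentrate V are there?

839.5 tonne/day

sucrose entering = 1750×0.226 + 499×0.772 = 780.73 tonne/day.
All sucrose reports to V, so V = 780.73/0.930 = 839.49 tonne/day.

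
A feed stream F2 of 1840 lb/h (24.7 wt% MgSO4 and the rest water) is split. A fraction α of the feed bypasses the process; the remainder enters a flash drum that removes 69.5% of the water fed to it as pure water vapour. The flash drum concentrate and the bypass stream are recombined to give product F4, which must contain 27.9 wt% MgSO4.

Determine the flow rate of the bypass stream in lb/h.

1437 lb/h

All 1840×0.247 = 454.48 lb/h of MgSO4 reaches F4, so F4 = 454.48/0.279 = 1629 lb/h and vapour = 211.04 lb/h.
The evaporator receives (1−α)·1840 of feed at 0.753 water and removes 0.695 of that water:
0.695×0.753×(1−α)×1840 = 211.04
(1−α) = 211.04/962.94 = 0.2192;  α = 0.7808.
Bypass flow = 0.7808×1840 = 1436.7 lb/h.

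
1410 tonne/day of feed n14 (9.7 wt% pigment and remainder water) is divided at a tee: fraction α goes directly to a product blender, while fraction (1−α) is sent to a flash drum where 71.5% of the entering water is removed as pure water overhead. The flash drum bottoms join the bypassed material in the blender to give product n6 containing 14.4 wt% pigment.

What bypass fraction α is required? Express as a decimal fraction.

All 1410×0.097 = 136.77 tonne/day of pigment reaches n6, so n6 = 136.77/0.144 = 949.79 tonne/day and vapour = 460.21 tonne/day.
The evaporator receives (1−α)·1410 of feed at 0.903 water and removes 0.715 of that water:
0.715×0.903×(1−α)×1410 = 460.21
(1−α) = 460.21/910.36 = 0.5055;  α = 0.4945.

0.494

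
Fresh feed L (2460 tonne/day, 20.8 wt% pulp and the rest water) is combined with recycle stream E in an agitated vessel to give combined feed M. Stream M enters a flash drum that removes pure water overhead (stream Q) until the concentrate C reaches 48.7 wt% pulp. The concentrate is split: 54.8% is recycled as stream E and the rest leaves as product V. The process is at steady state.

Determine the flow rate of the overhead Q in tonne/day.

Overall pulp balance (none leaves overhead): pulp in fresh feed = pulp in product, i.e. 2460×0.208 = (1−0.548)·C·0.487.
C = 511.68/(0.487×0.452) = 2324.5 tonne/day.
Recycle E = 0.548×2324.5 = 1273.8 tonne/day.
Combined feed M = 2460 + 1273.8 = 3733.8 tonne/day.
Overhead Q = M − C = 3733.8 − 2324.5 = 1409.3 tonne/day.

1409 tonne/day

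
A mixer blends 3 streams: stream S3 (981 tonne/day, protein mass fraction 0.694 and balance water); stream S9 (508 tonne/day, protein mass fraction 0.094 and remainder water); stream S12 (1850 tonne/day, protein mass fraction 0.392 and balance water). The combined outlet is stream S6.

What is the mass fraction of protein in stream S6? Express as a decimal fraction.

Total flow out = 981 + 508 + 1850 = 3339 tonne/day.
protein in = 981×0.694 + 508×0.094 + 1850×0.392 = 1453.8 tonne/day.
protein mass fraction in S6 = 1453.8/3339 = 0.435.

0.435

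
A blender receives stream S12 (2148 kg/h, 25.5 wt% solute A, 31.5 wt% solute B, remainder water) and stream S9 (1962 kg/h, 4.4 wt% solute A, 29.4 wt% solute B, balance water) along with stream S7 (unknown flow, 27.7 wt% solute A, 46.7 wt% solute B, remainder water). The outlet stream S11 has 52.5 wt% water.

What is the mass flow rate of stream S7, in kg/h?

240.6 kg/h

Let S7 be the unknown flow. Total out = 4110 + S7.
water balance: 2222.5 + 0.256·S7 = 0.525·(4110 + S7)
(0.256 − 0.525)·S7 = 0.525×4110 − 2222.5 = -64.734
S7 = -64.734 / -0.269 = 240.65 kg/h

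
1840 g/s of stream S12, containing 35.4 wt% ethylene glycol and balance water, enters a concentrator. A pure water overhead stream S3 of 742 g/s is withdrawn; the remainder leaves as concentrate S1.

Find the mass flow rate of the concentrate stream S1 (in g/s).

Concentrate = 1840 − 742 = 1098 g/s.

1098 g/s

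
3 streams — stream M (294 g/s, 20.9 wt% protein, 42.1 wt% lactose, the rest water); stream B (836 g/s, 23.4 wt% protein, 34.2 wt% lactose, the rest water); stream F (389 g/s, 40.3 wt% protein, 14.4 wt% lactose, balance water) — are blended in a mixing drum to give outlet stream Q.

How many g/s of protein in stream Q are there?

413.8 g/s

protein out = protein in = 294×0.209 + 836×0.234 + 389×0.403 = 413.84 g/s.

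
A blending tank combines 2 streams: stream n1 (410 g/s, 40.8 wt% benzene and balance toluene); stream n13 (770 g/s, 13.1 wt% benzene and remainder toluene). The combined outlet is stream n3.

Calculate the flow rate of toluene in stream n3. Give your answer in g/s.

911.9 g/s

toluene out = toluene in = 410×0.592 + 770×0.869 = 911.85 g/s.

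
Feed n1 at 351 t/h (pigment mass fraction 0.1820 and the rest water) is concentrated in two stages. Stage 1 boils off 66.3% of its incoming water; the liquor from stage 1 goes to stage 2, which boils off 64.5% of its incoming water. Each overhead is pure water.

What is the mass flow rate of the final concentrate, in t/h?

water in feed = 351×0.818 = 287.12 t/h.
After stage 1: water left = (1−0.663)×287.12 = 96.759; stream total = 160.64 t/h.
After stage 2: water left = (1−0.645)×96.759 = 34.349; final concentrate = 98.231 t/h.

98.23 t/h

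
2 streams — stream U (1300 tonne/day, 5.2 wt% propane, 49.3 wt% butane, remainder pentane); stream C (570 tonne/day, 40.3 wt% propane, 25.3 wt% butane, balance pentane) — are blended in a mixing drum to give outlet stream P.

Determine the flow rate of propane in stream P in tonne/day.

297.3 tonne/day

propane out = propane in = 1300×0.052 + 570×0.403 = 297.31 tonne/day.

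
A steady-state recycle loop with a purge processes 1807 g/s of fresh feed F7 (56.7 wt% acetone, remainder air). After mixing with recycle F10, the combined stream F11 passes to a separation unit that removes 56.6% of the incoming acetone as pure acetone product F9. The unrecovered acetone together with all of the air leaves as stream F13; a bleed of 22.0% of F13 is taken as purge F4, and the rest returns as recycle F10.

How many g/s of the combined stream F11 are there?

air enters only via F7 and leaves only via the purge: 1807×0.433 = 0.220×(air in F13), and the separation unit passes all air, so air in F11 = air in F13 = 3556.5 g/s.
acetone in F11: m_A = 1807×0.567 + (1−0.220)·(1−0.566)·m_A, so m_A = 1024.6/0.6615 = 1548.9 g/s.
F11 = 1548.9 + 3556.5 = 5105.4 g/s.

5105 g/s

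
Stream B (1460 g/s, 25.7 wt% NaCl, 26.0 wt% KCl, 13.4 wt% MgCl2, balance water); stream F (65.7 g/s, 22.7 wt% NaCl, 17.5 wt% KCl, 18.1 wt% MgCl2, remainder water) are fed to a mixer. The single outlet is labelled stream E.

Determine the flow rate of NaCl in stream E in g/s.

NaCl out = NaCl in = 1460×0.257 + 65.7×0.227 = 390.13 g/s.

390.1 g/s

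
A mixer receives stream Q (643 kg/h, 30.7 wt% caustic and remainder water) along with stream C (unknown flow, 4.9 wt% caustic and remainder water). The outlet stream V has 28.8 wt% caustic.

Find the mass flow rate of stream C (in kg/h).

51.12 kg/h

Let C be the unknown flow. Total out = 643 + C.
caustic balance: 197.4 + 0.049·C = 0.288·(643 + C)
(0.049 − 0.288)·C = 0.288×643 − 197.4 = -12.217
C = -12.217 / -0.239 = 51.117 kg/h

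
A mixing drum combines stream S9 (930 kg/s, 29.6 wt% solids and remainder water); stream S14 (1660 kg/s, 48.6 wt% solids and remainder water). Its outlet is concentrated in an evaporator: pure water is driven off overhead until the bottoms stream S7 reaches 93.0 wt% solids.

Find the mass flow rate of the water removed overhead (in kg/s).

1427 kg/s

solids entering = 930×0.296 + 1660×0.486 = 1082 kg/s.
All solids reports to S7, so S7 = 1082/0.930 = 1163.5 kg/s.
Total feed = 2590 kg/s; overhead = 2590 − 1163.5 = 1426.5 kg/s.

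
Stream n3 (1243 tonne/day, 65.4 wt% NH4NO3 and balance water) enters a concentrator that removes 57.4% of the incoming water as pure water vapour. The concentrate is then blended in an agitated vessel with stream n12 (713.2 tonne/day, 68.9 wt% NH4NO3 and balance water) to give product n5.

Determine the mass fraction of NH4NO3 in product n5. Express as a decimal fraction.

0.763

Vapour removed = 0.574×0.346×1243 = 246.86 tonne/day; concentrate = 996.14 tonne/day.
NH4NO3 reaching the mixer = 812.92 (from concentrate) + 713.2×0.689 = 1304.3 tonne/day.
Product flow = 996.14 + 713.2 = 1709.3 tonne/day; NH4NO3 fraction = 0.763.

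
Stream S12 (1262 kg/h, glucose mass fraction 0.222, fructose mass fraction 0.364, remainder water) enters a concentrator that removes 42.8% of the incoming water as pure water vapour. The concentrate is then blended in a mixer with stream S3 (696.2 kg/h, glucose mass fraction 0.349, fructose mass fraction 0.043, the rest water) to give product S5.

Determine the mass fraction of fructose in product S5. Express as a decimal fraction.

Vapour removed = 0.428×0.414×1262 = 223.62 kg/h; concentrate = 1038.4 kg/h.
fructose reaching the mixer = 459.37 (from concentrate) + 696.2×0.043 = 489.3 kg/h.
Product flow = 1038.4 + 696.2 = 1734.6 kg/h; fructose fraction = 0.282.

0.282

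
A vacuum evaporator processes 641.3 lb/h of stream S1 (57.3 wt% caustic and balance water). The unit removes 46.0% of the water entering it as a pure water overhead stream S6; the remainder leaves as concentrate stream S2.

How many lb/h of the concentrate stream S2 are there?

water entering = 641.3×0.427 = 273.84 lb/h; overhead removed = 0.460×273.84 = 125.96 lb/h.
Concentrate = 641.3 − 125.96 = 515.34 lb/h.

515.3 lb/h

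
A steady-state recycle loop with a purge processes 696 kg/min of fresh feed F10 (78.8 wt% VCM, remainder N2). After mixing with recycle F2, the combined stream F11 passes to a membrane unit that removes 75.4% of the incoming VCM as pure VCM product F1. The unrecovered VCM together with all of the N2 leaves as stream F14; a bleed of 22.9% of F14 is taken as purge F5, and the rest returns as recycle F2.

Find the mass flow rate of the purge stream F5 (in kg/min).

N2 enters only via F10 and leaves only via the purge: 696×0.212 = 0.229×(N2 in F14), and the membrane unit passes all N2, so N2 in F11 = N2 in F14 = 644.33 kg/min.
VCM in F11: m_A = 696×0.788 + (1−0.229)·(1−0.754)·m_A, so m_A = 548.45/0.8103 = 676.82 kg/min.
F14 = (1−0.754)×676.82 + 644.33 = 810.83 kg/min.
Purge F5 = 0.229×810.83 = 185.68 kg/min.

185.7 kg/min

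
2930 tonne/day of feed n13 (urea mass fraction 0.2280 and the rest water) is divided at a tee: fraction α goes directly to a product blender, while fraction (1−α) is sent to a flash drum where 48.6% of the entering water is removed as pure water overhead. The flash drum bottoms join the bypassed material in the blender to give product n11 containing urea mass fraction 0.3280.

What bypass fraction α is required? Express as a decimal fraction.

All 2930×0.228 = 668.04 tonne/day of urea reaches n11, so n11 = 668.04/0.328 = 2036.7 tonne/day and vapour = 893.29 tonne/day.
The evaporator receives (1−α)·2930 of feed at 0.772 water and removes 0.486 of that water:
0.486×0.772×(1−α)×2930 = 893.29
(1−α) = 893.29/1099.3 = 0.8126;  α = 0.1874.

0.187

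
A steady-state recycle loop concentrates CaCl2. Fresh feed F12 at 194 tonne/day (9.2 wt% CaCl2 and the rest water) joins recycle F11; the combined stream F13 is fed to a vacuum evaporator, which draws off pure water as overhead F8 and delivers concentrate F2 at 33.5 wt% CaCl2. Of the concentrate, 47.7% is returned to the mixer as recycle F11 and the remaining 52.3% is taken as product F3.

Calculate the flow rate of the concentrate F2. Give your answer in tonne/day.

Overall CaCl2 balance (none leaves overhead): CaCl2 in fresh feed = CaCl2 in product, i.e. 194×0.092 = (1−0.477)·F2·0.335.
F2 = 17.848/(0.335×0.523) = 101.87 tonne/day.

101.9 tonne/day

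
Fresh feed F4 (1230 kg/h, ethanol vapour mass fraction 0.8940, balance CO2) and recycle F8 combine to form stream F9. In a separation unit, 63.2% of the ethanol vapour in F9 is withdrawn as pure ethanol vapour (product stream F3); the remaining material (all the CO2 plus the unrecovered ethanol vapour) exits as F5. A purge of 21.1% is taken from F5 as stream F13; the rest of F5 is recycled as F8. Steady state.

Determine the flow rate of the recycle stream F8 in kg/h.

937.4 kg/h

CO2 enters only via F4 and leaves only via the purge: 1230×0.106 = 0.211×(CO2 in F5), and the separation unit passes all CO2, so CO2 in F9 = CO2 in F5 = 617.91 kg/h.
ethanol vapour in F9: m_A = 1230×0.894 + (1−0.211)·(1−0.632)·m_A, so m_A = 1099.6/0.7096 = 1549.5 kg/h.
F5 = (1−0.632)×1549.5 + 617.91 = 1188.1 kg/h.
Recycle F8 = (1−0.211)×1188.1 = 937.44 kg/h.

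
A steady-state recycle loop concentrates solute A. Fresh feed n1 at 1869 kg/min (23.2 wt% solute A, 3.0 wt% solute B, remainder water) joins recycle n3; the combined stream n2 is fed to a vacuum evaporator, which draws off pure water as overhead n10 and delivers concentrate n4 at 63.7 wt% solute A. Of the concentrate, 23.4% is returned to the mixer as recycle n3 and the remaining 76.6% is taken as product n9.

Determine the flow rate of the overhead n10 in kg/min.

Overall solute A balance (none leaves overhead): solute A in fresh feed = solute A in product, i.e. 1869×0.232 = (1−0.234)·n4·0.637.
n4 = 433.61/(0.637×0.766) = 888.65 kg/min.
Recycle n3 = 0.234×888.65 = 207.94 kg/min.
Combined feed n2 = 1869 + 207.94 = 2076.9 kg/min.
Overhead n10 = n2 − n4 = 2076.9 − 888.65 = 1188.3 kg/min.

1188 kg/min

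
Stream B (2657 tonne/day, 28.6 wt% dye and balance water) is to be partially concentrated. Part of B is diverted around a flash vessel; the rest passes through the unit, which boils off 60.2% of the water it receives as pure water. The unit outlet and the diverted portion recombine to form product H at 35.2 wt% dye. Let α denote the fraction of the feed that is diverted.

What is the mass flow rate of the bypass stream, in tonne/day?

All 2657×0.286 = 759.9 tonne/day of dye reaches H, so H = 759.9/0.352 = 2158.8 tonne/day and vapour = 498.19 tonne/day.
The evaporator receives (1−α)·2657 of feed at 0.714 water and removes 0.602 of that water:
0.602×0.714×(1−α)×2657 = 498.19
(1−α) = 498.19/1142.1 = 0.4362;  α = 0.5638.
Bypass flow = 0.5638×2657 = 1498 tonne/day.

1498 tonne/day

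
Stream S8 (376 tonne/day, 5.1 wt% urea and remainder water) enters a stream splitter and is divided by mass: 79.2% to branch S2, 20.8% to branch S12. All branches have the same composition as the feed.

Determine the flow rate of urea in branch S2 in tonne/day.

Branch S2 total = 0.792×376 = 297.79 tonne/day.
urea in S2 = 0.051×297.79 = 15.187 tonne/day.

15.19 tonne/day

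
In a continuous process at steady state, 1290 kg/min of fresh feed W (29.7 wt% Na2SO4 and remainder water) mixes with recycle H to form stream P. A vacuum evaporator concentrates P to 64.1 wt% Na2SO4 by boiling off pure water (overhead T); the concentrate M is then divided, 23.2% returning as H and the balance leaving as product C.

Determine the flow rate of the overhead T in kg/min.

Overall Na2SO4 balance (none leaves overhead): Na2SO4 in fresh feed = Na2SO4 in product, i.e. 1290×0.297 = (1−0.232)·M·0.641.
M = 383.13/(0.641×0.768) = 778.26 kg/min.
Recycle H = 0.232×778.26 = 180.56 kg/min.
Combined feed P = 1290 + 180.56 = 1470.6 kg/min.
Overhead T = P − M = 1470.6 − 778.26 = 692.29 kg/min.

692.3 kg/min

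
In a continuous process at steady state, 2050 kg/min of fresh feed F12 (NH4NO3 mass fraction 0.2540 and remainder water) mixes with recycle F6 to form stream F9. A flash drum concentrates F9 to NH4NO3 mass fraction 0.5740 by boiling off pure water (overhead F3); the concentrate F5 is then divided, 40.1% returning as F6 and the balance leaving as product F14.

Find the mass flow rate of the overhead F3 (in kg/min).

1143 kg/min

Overall NH4NO3 balance (none leaves overhead): NH4NO3 in fresh feed = NH4NO3 in product, i.e. 2050×0.254 = (1−0.401)·F5·0.574.
F5 = 520.7/(0.574×0.599) = 1514.4 kg/min.
Recycle F6 = 0.401×1514.4 = 607.29 kg/min.
Combined feed F9 = 2050 + 607.29 = 2657.3 kg/min.
Overhead F3 = F9 − F5 = 2657.3 − 1514.4 = 1142.9 kg/min.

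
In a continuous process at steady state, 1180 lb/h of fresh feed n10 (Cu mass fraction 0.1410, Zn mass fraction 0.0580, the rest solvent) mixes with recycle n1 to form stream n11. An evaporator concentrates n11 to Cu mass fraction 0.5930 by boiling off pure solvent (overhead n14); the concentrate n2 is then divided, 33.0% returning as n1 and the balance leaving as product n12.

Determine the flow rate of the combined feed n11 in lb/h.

1318 lb/h

Overall Cu balance (none leaves overhead): Cu in fresh feed = Cu in product, i.e. 1180×0.141 = (1−0.330)·n2·0.593.
n2 = 166.38/(0.593×0.670) = 418.77 lb/h.
Recycle n1 = 0.330×418.77 = 138.19 lb/h.
Combined feed n11 = 1180 + 138.19 = 1318.2 lb/h.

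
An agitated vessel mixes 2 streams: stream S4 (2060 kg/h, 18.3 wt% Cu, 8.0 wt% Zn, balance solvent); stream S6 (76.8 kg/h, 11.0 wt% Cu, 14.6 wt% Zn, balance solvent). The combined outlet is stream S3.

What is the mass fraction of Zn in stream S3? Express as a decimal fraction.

0.0824

Total flow out = 2060 + 76.8 = 2136.8 kg/h.
Zn in = 2060×0.080 + 76.8×0.146 = 176.01 kg/h.
Zn mass fraction in S3 = 176.01/2136.8 = 0.0824.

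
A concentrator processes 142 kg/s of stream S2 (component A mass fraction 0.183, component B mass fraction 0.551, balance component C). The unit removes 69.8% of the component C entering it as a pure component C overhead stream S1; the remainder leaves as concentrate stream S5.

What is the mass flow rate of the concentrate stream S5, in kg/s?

115.6 kg/s

component C entering = 142×0.266 = 37.772 kg/s; overhead removed = 0.698×37.772 = 26.365 kg/s.
Concentrate = 142 − 26.365 = 115.64 kg/s.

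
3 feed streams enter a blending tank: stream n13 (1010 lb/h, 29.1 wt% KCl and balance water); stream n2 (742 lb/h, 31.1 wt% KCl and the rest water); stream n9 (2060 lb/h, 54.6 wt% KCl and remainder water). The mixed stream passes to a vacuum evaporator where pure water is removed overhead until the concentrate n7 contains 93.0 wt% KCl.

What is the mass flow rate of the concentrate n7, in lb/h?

1774 lb/h

KCl entering = 1010×0.291 + 742×0.311 + 2060×0.546 = 1649.4 lb/h.
All KCl reports to n7, so n7 = 1649.4/0.930 = 1773.6 lb/h.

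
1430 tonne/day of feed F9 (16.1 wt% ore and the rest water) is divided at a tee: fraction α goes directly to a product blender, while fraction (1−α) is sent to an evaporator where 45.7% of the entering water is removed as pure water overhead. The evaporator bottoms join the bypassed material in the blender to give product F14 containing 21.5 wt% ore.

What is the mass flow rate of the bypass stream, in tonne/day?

All 1430×0.161 = 230.23 tonne/day of ore reaches F14, so F14 = 230.23/0.215 = 1070.8 tonne/day and vapour = 359.16 tonne/day.
The evaporator receives (1−α)·1430 of feed at 0.839 water and removes 0.457 of that water:
0.457×0.839×(1−α)×1430 = 359.16
(1−α) = 359.16/548.29 = 0.6551;  α = 0.3449.
Bypass flow = 0.3449×1430 = 493.27 tonne/day.

493.3 tonne/day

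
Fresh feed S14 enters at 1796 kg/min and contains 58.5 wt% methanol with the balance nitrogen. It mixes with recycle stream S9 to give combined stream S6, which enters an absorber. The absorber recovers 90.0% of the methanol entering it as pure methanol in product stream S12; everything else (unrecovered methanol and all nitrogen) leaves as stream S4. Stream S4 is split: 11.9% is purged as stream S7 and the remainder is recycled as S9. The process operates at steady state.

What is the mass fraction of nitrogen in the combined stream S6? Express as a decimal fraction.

0.845

nitrogen enters only via S14 and leaves only via the purge: 1796×0.415 = 0.119×(nitrogen in S4), and the absorber passes all nitrogen, so nitrogen in S6 = nitrogen in S4 = 6263.4 kg/min.
methanol in S6: m_A = 1796×0.585 + (1−0.119)·(1−0.900)·m_A, so m_A = 1050.7/0.9119 = 1152.2 kg/min.
S6 = 1152.2 + 6263.4 = 7415.5 kg/min.
nitrogen fraction in S6 = 6263.4/7415.5 = 0.845.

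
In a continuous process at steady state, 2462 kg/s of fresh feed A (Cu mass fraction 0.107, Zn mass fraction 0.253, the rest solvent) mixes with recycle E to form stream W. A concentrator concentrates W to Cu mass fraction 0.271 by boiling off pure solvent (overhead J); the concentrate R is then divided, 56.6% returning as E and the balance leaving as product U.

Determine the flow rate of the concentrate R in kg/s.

2240 kg/s

Overall Cu balance (none leaves overhead): Cu in fresh feed = Cu in product, i.e. 2462×0.107 = (1−0.566)·R·0.271.
R = 263.43/(0.271×0.434) = 2239.8 kg/s.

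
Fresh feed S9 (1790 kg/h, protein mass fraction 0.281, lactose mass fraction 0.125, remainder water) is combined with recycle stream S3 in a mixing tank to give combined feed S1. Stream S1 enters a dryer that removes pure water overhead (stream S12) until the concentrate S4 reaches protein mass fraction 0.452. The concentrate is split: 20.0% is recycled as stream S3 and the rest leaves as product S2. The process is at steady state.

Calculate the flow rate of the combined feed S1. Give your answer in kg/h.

Overall protein balance (none leaves overhead): protein in fresh feed = protein in product, i.e. 1790×0.281 = (1−0.200)·S4·0.452.
S4 = 502.99/(0.452×0.800) = 1391 kg/h.
Recycle S3 = 0.200×1391 = 278.2 kg/h.
Combined feed S1 = 1790 + 278.2 = 2068.2 kg/h.

2068 kg/h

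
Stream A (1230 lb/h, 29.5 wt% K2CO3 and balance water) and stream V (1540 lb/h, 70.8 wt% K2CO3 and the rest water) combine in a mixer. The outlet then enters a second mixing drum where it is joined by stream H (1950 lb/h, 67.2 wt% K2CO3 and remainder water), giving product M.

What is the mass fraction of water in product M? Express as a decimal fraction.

Overall, product flow = 4720 lb/h.
water in = 1230×0.705 + 1540×0.292 + 1950×0.328 = 1956.4 lb/h.
water fraction in M = 0.414.

0.414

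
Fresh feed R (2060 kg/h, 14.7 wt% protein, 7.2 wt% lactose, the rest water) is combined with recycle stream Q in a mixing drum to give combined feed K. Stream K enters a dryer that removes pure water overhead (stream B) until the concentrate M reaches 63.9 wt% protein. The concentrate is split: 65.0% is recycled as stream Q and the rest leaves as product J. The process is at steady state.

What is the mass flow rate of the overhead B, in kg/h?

1586 kg/h

Overall protein balance (none leaves overhead): protein in fresh feed = protein in product, i.e. 2060×0.147 = (1−0.650)·M·0.639.
M = 302.82/(0.639×0.350) = 1354 kg/h.
Recycle Q = 0.650×1354 = 880.09 kg/h.
Combined feed K = 2060 + 880.09 = 2940.1 kg/h.
Overhead B = K − M = 2940.1 − 1354 = 1586.1 kg/h.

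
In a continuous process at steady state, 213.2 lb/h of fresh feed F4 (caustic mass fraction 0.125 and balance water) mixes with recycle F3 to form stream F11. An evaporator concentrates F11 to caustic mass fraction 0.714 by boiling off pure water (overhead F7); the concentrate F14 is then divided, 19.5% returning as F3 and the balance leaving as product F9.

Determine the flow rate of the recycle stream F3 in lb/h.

Overall caustic balance (none leaves overhead): caustic in fresh feed = caustic in product, i.e. 213.2×0.125 = (1−0.195)·F14·0.714.
F14 = 26.65/(0.714×0.805) = 46.366 lb/h.
Recycle F3 = 0.195×46.366 = 9.0414 lb/h.

9.041 lb/h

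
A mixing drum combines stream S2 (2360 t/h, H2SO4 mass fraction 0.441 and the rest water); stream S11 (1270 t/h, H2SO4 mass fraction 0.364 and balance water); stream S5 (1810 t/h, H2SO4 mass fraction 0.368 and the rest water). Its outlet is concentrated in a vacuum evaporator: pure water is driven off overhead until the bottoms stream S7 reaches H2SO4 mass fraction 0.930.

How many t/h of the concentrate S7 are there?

2332 t/h

H2SO4 entering = 2360×0.441 + 1270×0.364 + 1810×0.368 = 2169.1 t/h.
All H2SO4 reports to S7, so S7 = 2169.1/0.930 = 2332.4 t/h.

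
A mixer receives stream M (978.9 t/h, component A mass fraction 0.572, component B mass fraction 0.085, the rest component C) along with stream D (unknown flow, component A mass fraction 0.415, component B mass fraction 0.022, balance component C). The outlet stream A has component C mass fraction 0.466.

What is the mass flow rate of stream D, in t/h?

1241 t/h

Let D be the unknown flow. Total out = 978.9 + D.
component C balance: 335.76 + 0.563·D = 0.466·(978.9 + D)
(0.563 − 0.466)·D = 0.466×978.9 − 335.76 = 120.4
D = 120.4 / 0.097 = 1241.3 t/h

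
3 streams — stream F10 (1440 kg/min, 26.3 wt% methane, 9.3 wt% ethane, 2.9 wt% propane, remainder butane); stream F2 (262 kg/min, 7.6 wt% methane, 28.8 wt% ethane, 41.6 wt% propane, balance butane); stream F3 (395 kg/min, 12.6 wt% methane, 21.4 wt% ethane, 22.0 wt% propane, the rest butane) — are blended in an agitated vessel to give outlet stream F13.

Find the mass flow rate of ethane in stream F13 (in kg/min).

ethane out = ethane in = 1440×0.093 + 262×0.288 + 395×0.214 = 293.91 kg/min.

293.9 kg/min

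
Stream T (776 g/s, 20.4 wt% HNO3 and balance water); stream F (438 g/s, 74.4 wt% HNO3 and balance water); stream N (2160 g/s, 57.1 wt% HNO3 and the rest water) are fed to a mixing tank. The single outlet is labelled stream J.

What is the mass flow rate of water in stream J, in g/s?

1656 g/s

water out = water in = 776×0.796 + 438×0.256 + 2160×0.429 = 1656.5 g/s.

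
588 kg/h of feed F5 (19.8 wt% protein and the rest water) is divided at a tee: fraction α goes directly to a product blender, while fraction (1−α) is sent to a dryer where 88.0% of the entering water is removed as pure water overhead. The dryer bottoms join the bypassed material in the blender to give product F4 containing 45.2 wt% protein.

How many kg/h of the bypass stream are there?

All 588×0.198 = 116.42 kg/h of protein reaches F4, so F4 = 116.42/0.452 = 257.58 kg/h and vapour = 330.42 kg/h.
The evaporator receives (1−α)·588 of feed at 0.802 water and removes 0.880 of that water:
0.880×0.802×(1−α)×588 = 330.42
(1−α) = 330.42/414.99 = 0.7962;  α = 0.2038.
Bypass flow = 0.2038×588 = 119.82 kg/h.

119.8 kg/h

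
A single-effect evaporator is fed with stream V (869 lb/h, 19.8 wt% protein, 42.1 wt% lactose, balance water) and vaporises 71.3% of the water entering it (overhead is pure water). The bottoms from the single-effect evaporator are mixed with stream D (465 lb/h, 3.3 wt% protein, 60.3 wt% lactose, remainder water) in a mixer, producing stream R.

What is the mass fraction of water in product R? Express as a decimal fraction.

Vapour removed = 0.713×0.381×869 = 236.07 lb/h; concentrate = 632.93 lb/h.
water reaching the mixer = 95.023 (from concentrate) + 465×0.364 = 264.28 lb/h.
Product flow = 632.93 + 465 = 1097.9 lb/h; water fraction = 0.241.

0.241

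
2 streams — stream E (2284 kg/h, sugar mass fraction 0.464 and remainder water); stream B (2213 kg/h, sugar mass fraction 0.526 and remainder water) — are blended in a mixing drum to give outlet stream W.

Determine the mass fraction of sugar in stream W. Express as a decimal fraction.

0.495

Total flow out = 2284 + 2213 = 4497 kg/h.
sugar in = 2284×0.464 + 2213×0.526 = 2223.8 kg/h.
sugar mass fraction in W = 2223.8/4497 = 0.495.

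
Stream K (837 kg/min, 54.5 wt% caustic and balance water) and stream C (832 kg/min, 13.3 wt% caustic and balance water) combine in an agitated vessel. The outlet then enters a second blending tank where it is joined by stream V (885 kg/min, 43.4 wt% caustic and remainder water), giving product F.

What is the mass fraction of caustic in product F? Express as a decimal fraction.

0.3723

Overall, product flow = 2554 kg/min.
caustic in = 837×0.545 + 832×0.133 + 885×0.434 = 950.91 kg/min.
caustic fraction in F = 0.3723.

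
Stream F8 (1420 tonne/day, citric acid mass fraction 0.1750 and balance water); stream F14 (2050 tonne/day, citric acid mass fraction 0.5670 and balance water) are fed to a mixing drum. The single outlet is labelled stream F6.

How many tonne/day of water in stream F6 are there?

water out = water in = 1420×0.825 + 2050×0.433 = 2059.2 tonne/day.

2059 tonne/day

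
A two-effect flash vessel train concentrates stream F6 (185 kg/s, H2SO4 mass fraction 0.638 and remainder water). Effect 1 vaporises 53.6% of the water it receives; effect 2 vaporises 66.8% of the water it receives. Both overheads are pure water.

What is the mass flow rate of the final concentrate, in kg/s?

128.3 kg/s

water in feed = 185×0.362 = 66.97 kg/s.
After stage 1: water left = (1−0.536)×66.97 = 31.074; stream total = 149.1 kg/s.
After stage 2: water left = (1−0.668)×31.074 = 10.317; final concentrate = 128.35 kg/s.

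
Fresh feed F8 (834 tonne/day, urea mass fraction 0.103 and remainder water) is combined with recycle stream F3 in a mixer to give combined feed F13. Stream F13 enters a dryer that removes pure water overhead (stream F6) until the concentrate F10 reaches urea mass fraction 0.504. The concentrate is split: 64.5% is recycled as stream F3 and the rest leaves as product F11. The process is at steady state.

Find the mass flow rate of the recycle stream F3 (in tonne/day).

309.7 tonne/day

Overall urea balance (none leaves overhead): urea in fresh feed = urea in product, i.e. 834×0.103 = (1−0.645)·F10·0.504.
F10 = 85.902/(0.504×0.355) = 480.11 tonne/day.
Recycle F3 = 0.645×480.11 = 309.67 tonne/day.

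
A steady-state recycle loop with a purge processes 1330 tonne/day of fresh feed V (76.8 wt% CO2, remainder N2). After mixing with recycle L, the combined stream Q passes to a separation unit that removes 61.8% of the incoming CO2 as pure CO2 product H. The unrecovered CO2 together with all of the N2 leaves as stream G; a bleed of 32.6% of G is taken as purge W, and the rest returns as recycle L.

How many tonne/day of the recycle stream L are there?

992.1 tonne/day

N2 enters only via V and leaves only via the purge: 1330×0.232 = 0.326×(N2 in G), and the separation unit passes all N2, so N2 in Q = N2 in G = 946.5 tonne/day.
CO2 in Q: m_A = 1330×0.768 + (1−0.326)·(1−0.618)·m_A, so m_A = 1021.4/0.7425 = 1375.6 tonne/day.
G = (1−0.618)×1375.6 + 946.5 = 1472 tonne/day.
Recycle L = (1−0.326)×1472 = 992.12 tonne/day.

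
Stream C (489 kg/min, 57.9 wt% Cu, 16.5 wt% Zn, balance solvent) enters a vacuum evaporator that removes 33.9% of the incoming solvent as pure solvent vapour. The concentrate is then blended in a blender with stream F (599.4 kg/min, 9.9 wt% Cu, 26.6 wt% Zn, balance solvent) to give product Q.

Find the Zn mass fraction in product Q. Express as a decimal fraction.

0.230

Vapour removed = 0.339×0.256×489 = 42.437 kg/min; concentrate = 446.56 kg/min.
Zn reaching the mixer = 80.685 (from concentrate) + 599.4×0.266 = 240.13 kg/min.
Product flow = 446.56 + 599.4 = 1046 kg/min; Zn fraction = 0.230.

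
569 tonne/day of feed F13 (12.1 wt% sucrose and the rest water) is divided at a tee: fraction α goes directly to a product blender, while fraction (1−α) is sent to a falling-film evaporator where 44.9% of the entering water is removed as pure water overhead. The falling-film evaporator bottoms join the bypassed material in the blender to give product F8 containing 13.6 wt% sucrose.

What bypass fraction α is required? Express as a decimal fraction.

All 569×0.121 = 68.849 tonne/day of sucrose reaches F8, so F8 = 68.849/0.136 = 506.24 tonne/day and vapour = 62.757 tonne/day.
The evaporator receives (1−α)·569 of feed at 0.879 water and removes 0.449 of that water:
0.449×0.879×(1−α)×569 = 62.757
(1−α) = 62.757/224.57 = 0.2795;  α = 0.7205.

0.721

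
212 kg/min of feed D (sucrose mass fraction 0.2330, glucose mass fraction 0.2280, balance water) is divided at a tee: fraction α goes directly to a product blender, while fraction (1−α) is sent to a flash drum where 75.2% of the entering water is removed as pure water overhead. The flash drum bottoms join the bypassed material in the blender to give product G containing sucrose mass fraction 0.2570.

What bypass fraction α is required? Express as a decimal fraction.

0.770

All 212×0.233 = 49.396 kg/min of sucrose reaches G, so G = 49.396/0.257 = 192.2 kg/min and vapour = 19.798 kg/min.
The evaporator receives (1−α)·212 of feed at 0.539 water and removes 0.752 of that water:
0.752×0.539×(1−α)×212 = 19.798
(1−α) = 19.798/85.93 = 0.2304;  α = 0.7696.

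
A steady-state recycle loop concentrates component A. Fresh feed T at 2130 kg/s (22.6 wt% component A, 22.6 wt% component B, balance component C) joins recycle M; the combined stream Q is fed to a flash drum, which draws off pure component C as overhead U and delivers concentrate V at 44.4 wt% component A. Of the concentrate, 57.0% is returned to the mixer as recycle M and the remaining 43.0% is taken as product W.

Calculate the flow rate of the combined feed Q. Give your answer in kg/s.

Overall component A balance (none leaves overhead): component A in fresh feed = component A in product, i.e. 2130×0.226 = (1−0.570)·V·0.444.
V = 481.38/(0.444×0.430) = 2521.4 kg/s.
Recycle M = 0.570×2521.4 = 1437.2 kg/s.
Combined feed Q = 2130 + 1437.2 = 3567.2 kg/s.

3567 kg/s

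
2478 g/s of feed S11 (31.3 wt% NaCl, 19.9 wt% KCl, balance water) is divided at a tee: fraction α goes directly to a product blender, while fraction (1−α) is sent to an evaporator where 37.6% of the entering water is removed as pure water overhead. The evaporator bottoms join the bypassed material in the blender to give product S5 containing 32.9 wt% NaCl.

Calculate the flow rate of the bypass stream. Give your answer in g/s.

1821 g/s

All 2478×0.313 = 775.61 g/s of NaCl reaches S5, so S5 = 775.61/0.329 = 2357.5 g/s and vapour = 120.51 g/s.
The evaporator receives (1−α)·2478 of feed at 0.488 water and removes 0.376 of that water:
0.376×0.488×(1−α)×2478 = 120.51
(1−α) = 120.51/454.68 = 0.2650;  α = 0.7350.
Bypass flow = 0.7350×2478 = 1821.2 g/s.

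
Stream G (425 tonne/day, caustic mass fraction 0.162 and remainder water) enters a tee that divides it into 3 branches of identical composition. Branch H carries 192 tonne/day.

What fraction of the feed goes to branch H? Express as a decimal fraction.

Fraction to H = 192/425 = 0.4518.

0.452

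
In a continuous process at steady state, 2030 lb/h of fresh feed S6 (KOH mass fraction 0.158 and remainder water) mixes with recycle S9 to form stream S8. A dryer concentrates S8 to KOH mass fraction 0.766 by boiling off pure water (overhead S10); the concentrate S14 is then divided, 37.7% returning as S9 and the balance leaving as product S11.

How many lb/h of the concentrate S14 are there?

Overall KOH balance (none leaves overhead): KOH in fresh feed = KOH in product, i.e. 2030×0.158 = (1−0.377)·S14·0.766.
S14 = 320.74/(0.766×0.623) = 672.1 lb/h.

672.1 lb/h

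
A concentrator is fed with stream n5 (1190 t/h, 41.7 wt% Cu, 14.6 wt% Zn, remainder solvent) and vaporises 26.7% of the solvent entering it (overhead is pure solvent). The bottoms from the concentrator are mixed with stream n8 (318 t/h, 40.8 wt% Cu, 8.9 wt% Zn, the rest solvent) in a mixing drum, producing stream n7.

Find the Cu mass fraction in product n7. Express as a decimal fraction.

Vapour removed = 0.267×0.437×1190 = 138.85 t/h; concentrate = 1051.2 t/h.
Cu reaching the mixer = 496.23 (from concentrate) + 318×0.408 = 625.97 t/h.
Product flow = 1051.2 + 318 = 1369.2 t/h; Cu fraction = 0.4572.

0.4572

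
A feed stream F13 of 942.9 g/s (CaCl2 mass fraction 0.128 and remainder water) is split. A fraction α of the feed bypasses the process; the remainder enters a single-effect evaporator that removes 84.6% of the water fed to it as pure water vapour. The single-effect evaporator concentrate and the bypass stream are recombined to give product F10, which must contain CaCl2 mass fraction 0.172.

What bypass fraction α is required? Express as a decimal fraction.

0.653

All 942.9×0.128 = 120.69 g/s of CaCl2 reaches F10, so F10 = 120.69/0.172 = 701.69 g/s and vapour = 241.21 g/s.
The evaporator receives (1−α)·942.9 of feed at 0.872 water and removes 0.846 of that water:
0.846×0.872×(1−α)×942.9 = 241.21
(1−α) = 241.21/695.59 = 0.3468;  α = 0.6532.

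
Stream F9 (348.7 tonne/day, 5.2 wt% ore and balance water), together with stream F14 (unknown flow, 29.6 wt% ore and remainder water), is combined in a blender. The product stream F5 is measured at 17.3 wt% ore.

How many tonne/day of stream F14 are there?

343 tonne/day

Let F14 be the unknown flow. Total out = 348.7 + F14.
ore balance: 18.132 + 0.296·F14 = 0.173·(348.7 + F14)
(0.296 − 0.173)·F14 = 0.173×348.7 − 18.132 = 42.193
F14 = 42.193 / 0.123 = 343.03 tonne/day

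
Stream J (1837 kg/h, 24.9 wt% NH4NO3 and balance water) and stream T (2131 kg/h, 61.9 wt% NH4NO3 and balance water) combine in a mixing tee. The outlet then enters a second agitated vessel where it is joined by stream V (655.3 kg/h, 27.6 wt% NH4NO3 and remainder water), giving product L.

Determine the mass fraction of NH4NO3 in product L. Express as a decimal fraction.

Overall, product flow = 4623.3 kg/h.
NH4NO3 in = 1837×0.249 + 2131×0.619 + 655.3×0.276 = 1957.4 kg/h.
NH4NO3 fraction in L = 0.423.

0.423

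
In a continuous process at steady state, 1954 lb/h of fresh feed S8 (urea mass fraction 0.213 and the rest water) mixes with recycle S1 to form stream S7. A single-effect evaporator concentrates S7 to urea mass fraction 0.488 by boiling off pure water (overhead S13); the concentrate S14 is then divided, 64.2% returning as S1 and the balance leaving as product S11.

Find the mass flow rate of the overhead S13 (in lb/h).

1101 lb/h

Overall urea balance (none leaves overhead): urea in fresh feed = urea in product, i.e. 1954×0.213 = (1−0.642)·S14·0.488.
S14 = 416.2/(0.488×0.358) = 2382.3 lb/h.
Recycle S1 = 0.642×2382.3 = 1529.5 lb/h.
Combined feed S7 = 1954 + 1529.5 = 3483.5 lb/h.
Overhead S13 = S7 − S14 = 3483.5 − 2382.3 = 1101.1 lb/h.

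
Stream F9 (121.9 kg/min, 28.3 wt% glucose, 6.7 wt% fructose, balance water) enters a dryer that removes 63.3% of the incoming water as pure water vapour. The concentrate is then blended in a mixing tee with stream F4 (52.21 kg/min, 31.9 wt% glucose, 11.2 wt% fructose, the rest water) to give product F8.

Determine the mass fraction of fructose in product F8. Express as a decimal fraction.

0.1131

Vapour removed = 0.633×0.650×121.9 = 50.156 kg/min; concentrate = 71.744 kg/min.
fructose reaching the mixer = 8.1673 (from concentrate) + 52.21×0.112 = 14.015 kg/min.
Product flow = 71.744 + 52.21 = 123.95 kg/min; fructose fraction = 0.1131.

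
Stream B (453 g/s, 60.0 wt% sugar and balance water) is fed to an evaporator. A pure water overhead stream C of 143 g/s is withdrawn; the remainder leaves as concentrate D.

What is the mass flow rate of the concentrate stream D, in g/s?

Concentrate = 453 − 143 = 310 g/s.

310 g/s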